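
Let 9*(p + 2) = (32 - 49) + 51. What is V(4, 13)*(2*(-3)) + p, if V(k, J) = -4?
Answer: 232/9 ≈ 25.778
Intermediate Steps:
p = 16/9 (p = -2 + ((32 - 49) + 51)/9 = -2 + (-17 + 51)/9 = -2 + (⅑)*34 = -2 + 34/9 = 16/9 ≈ 1.7778)
V(4, 13)*(2*(-3)) + p = -8*(-3) + 16/9 = -4*(-6) + 16/9 = 24 + 16/9 = 232/9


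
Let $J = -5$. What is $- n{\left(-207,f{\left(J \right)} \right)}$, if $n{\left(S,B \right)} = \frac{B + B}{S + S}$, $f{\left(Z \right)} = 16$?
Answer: $\frac{16}{207} \approx 0.077295$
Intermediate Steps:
$n{\left(S,B \right)} = \frac{B}{S}$ ($n{\left(S,B \right)} = \frac{2 B}{2 S} = 2 B \frac{1}{2 S} = \frac{B}{S}$)
$- n{\left(-207,f{\left(J \right)} \right)} = - \frac{16}{-207} = - \frac{16 \left(-1\right)}{207} = \left(-1\right) \left(- \frac{16}{207}\right) = \frac{16}{207}$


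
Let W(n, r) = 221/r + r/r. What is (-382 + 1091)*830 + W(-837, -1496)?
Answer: 51785435/88 ≈ 5.8847e+5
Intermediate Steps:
W(n, r) = 1 + 221/r (W(n, r) = 221/r + 1 = 1 + 221/r)
(-382 + 1091)*830 + W(-837, -1496) = (-382 + 1091)*830 + (221 - 1496)/(-1496) = 709*830 - 1/1496*(-1275) = 588470 + 75/88 = 51785435/88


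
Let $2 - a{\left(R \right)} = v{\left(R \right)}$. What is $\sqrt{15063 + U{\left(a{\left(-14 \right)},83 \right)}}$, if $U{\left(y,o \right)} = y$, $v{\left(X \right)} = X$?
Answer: $\sqrt{15079} \approx 122.8$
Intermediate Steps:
$a{\left(R \right)} = 2 - R$
$\sqrt{15063 + U{\left(a{\left(-14 \right)},83 \right)}} = \sqrt{15063 + \left(2 - -14\right)} = \sqrt{15063 + \left(2 + 14\right)} = \sqrt{15063 + 16} = \sqrt{15079}$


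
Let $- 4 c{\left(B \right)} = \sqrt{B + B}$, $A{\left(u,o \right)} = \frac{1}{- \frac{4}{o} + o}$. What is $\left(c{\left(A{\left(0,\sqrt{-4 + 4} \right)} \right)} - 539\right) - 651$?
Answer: $0$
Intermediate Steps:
$A{\left(u,o \right)} = \frac{1}{o - \frac{4}{o}}$
$c{\left(B \right)} = - \frac{\sqrt{2} \sqrt{B}}{4}$ ($c{\left(B \right)} = - \frac{\sqrt{B + B}}{4} = - \frac{\sqrt{2 B}}{4} = - \frac{\sqrt{2} \sqrt{B}}{4}$)
$\left(c{\left(A{\left(0,\sqrt{-4 + 4} \right)} \right)} - 539\right) - 651 = \left(- \frac{\sqrt{2} \sqrt{\frac{\sqrt{-4 + 4}}{-4 + \left(\sqrt{-4 + 4}\right)^{2}}}}{4} - 539\right) - 651 = \left(- \frac{\sqrt{2} \sqrt{\frac{\sqrt{0}}{-4 + \left(\sqrt{0}\right)^{2}}}}{4} - 539\right) - 651 = \left(- \frac{\sqrt{2} \sqrt{\frac{0}{-4 + 0^{2}}}}{4} - 539\right) - 651 = \left(- \frac{\sqrt{2} \sqrt{\frac{0}{-4 + 0}}}{4} - 539\right) - 651 = \left(- \frac{\sqrt{2} \sqrt{\frac{0}{-4}}}{4} - 539\right) - 651 = \left(- \frac{\sqrt{2} \sqrt{0 \left(- \frac{1}{4}\right)}}{4} - 539\right) - 651 = \left(- \frac{\sqrt{2} \sqrt{0}}{4} - 539\right) - 651 = \left(\left(- \frac{1}{4}\right) \sqrt{2} \cdot 0 - 539\right) - 651 = \left(0 - 539\right) - 651 = -539 - 651 = -1190$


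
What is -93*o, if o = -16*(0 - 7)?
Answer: -10416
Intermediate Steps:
o = 112 (o = -16*(-7) = 112)
-93*o = -93*112 = -10416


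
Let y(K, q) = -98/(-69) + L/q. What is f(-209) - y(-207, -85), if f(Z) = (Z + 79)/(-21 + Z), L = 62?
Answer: -737/5865 ≈ -0.12566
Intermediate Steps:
y(K, q) = 98/69 + 62/q (y(K, q) = -98/(-69) + 62/q = -98*(-1/69) + 62/q = 98/69 + 62/q)
f(Z) = (79 + Z)/(-21 + Z)
f(-209) - y(-207, -85) = (79 - 209)/(-21 - 209) - (98/69 + 62/(-85)) = -130/(-230) - (98/69 + 62*(-1/85)) = -1/230*(-130) - (98/69 - 62/85) = 13/23 - 1*4052/5865 = 13/23 - 4052/5865 = -737/5865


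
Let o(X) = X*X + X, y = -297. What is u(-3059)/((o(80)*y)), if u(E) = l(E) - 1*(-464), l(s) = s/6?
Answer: 5/209952 ≈ 2.3815e-5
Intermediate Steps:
o(X) = X + X² (o(X) = X² + X = X + X²)
l(s) = s/6 (l(s) = s*(⅙) = s/6)
u(E) = 464 + E/6 (u(E) = E/6 - 1*(-464) = E/6 + 464 = 464 + E/6)
u(-3059)/((o(80)*y)) = (464 + (⅙)*(-3059))/(((80*(1 + 80))*(-297))) = (464 - 3059/6)/(((80*81)*(-297))) = -275/(6*(6480*(-297))) = -275/6/(-1924560) = -275/6*(-1/1924560) = 5/209952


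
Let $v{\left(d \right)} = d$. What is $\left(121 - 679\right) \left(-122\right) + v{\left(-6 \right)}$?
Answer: $68070$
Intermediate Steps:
$\left(121 - 679\right) \left(-122\right) + v{\left(-6 \right)} = \left(121 - 679\right) \left(-122\right) - 6 = \left(-558\right) \left(-122\right) - 6 = 68076 - 6 = 68070$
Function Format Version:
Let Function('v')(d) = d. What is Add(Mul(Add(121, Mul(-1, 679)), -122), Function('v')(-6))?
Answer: 68070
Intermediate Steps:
Add(Mul(Add(121, Mul(-1, 679)), -122), Function('v')(-6)) = Add(Mul(Add(121, Mul(-1, 679)), -122), -6) = Add(Mul(Add(121, -679), -122), -6) = Add(Mul(-558, -122), -6) = Add(68076, -6) = 68070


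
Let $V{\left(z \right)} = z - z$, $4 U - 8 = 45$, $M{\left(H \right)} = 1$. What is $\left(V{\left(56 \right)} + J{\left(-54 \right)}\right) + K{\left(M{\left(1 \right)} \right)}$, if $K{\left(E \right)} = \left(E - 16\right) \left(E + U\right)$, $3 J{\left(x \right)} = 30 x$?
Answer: $- \frac{3015}{4} \approx -753.75$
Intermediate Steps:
$U = \frac{53}{4}$ ($U = 2 + \frac{1}{4} \cdot 45 = 2 + \frac{45}{4} = \frac{53}{4} \approx 13.25$)
$V{\left(z \right)} = 0$
$J{\left(x \right)} = 10 x$ ($J{\left(x \right)} = \frac{30 x}{3} = 10 x$)
$K{\left(E \right)} = \left(-16 + E\right) \left(\frac{53}{4} + E\right)$ ($K{\left(E \right)} = \left(E - 16\right) \left(E + \frac{53}{4}\right) = \left(-16 + E\right) \left(\frac{53}{4} + E\right)$)
$\left(V{\left(56 \right)} + J{\left(-54 \right)}\right) + K{\left(M{\left(1 \right)} \right)} = \left(0 + 10 \left(-54\right)\right) - \left(\frac{859}{4} - 1\right) = \left(0 - 540\right) - \frac{855}{4} = -540 - \frac{855}{4} = - \frac{3015}{4}$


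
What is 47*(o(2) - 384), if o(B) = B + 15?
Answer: -17249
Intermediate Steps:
o(B) = 15 + B
47*(o(2) - 384) = 47*((15 + 2) - 384) = 47*(17 - 384) = 47*(-367) = -17249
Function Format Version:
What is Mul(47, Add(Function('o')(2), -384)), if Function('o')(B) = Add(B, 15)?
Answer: -17249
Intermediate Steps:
Function('o')(B) = Add(15, B)
Mul(47, Add(Function('o')(2), -384)) = Mul(47, Add(Add(15, 2), -384)) = Mul(47, Add(17, -384)) = Mul(47, -367) = -17249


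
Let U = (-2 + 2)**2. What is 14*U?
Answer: 0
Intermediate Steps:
U = 0 (U = 0**2 = 0)
14*U = 14*0 = 0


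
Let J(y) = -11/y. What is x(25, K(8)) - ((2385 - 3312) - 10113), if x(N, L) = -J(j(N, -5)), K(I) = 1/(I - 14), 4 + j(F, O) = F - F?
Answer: 44149/4 ≈ 11037.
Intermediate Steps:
j(F, O) = -4 (j(F, O) = -4 + (F - F) = -4 + 0 = -4)
K(I) = 1/(-14 + I)
x(N, L) = -11/4 (x(N, L) = -(-11)/(-4) = -(-11)*(-1)/4 = -1*11/4 = -11/4)
x(25, K(8)) - ((2385 - 3312) - 10113) = -11/4 - ((2385 - 3312) - 10113) = -11/4 - (-927 - 10113) = -11/4 - 1*(-11040) = -11/4 + 11040 = 44149/4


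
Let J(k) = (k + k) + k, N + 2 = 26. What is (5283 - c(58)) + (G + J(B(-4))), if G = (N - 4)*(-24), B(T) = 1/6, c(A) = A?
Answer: 9491/2 ≈ 4745.5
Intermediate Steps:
B(T) = ⅙
N = 24 (N = -2 + 26 = 24)
J(k) = 3*k (J(k) = 2*k + k = 3*k)
G = -480 (G = (24 - 4)*(-24) = 20*(-24) = -480)
(5283 - c(58)) + (G + J(B(-4))) = (5283 - 1*58) + (-480 + 3*(⅙)) = (5283 - 58) + (-480 + ½) = 5225 - 959/2 = 9491/2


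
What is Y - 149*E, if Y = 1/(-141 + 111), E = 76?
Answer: -339721/30 ≈ -11324.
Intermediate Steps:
Y = -1/30 (Y = 1/(-30) = -1/30 ≈ -0.033333)
Y - 149*E = -1/30 - 149*76 = -1/30 - 11324 = -339721/30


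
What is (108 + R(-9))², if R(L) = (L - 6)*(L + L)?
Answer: 142884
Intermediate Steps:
R(L) = 2*L*(-6 + L) (R(L) = (-6 + L)*(2*L) = 2*L*(-6 + L))
(108 + R(-9))² = (108 + 2*(-9)*(-6 - 9))² = (108 + 2*(-9)*(-15))² = (108 + 270)² = 378² = 142884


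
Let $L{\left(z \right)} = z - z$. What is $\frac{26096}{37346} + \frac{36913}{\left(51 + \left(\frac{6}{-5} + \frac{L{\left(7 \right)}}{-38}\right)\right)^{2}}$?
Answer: $\frac{18040900273}{1157744673} \approx 15.583$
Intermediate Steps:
$L{\left(z \right)} = 0$
$\frac{26096}{37346} + \frac{36913}{\left(51 + \left(\frac{6}{-5} + \frac{L{\left(7 \right)}}{-38}\right)\right)^{2}} = \frac{26096}{37346} + \frac{36913}{\left(51 + \left(\frac{6}{-5} + \frac{0}{-38}\right)\right)^{2}} = 26096 \cdot \frac{1}{37346} + \frac{36913}{\left(51 + \left(6 \left(- \frac{1}{5}\right) + 0 \left(- \frac{1}{38}\right)\right)\right)^{2}} = \frac{13048}{18673} + \frac{36913}{\left(51 + \left(- \frac{6}{5} + 0\right)\right)^{2}} = \frac{13048}{18673} + \frac{36913}{\left(51 - \frac{6}{5}\right)^{2}} = \frac{13048}{18673} + \frac{36913}{\left(\frac{249}{5}\right)^{2}} = \frac{13048}{18673} + \frac{36913}{\frac{62001}{25}} = \frac{13048}{18673} + 36913 \cdot \frac{25}{62001} = \frac{13048}{18673} + \frac{922825}{62001} = \frac{18040900273}{1157744673}$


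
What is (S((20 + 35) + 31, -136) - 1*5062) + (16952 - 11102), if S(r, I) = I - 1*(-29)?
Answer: 681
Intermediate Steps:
S(r, I) = 29 + I (S(r, I) = I + 29 = 29 + I)
(S((20 + 35) + 31, -136) - 1*5062) + (16952 - 11102) = ((29 - 136) - 1*5062) + (16952 - 11102) = (-107 - 5062) + 5850 = -5169 + 5850 = 681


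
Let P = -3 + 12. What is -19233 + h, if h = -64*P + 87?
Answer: -19722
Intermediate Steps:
P = 9
h = -489 (h = -64*9 + 87 = -576 + 87 = -489)
-19233 + h = -19233 - 489 = -19722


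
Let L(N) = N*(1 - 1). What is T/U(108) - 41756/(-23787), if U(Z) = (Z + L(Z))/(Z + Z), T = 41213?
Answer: 1960709018/23787 ≈ 82428.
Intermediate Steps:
L(N) = 0 (L(N) = N*0 = 0)
U(Z) = ½ (U(Z) = (Z + 0)/(Z + Z) = Z/((2*Z)) = Z*(1/(2*Z)) = ½)
T/U(108) - 41756/(-23787) = 41213/(½) - 41756/(-23787) = 41213*2 - 41756*(-1/23787) = 82426 + 41756/23787 = 1960709018/23787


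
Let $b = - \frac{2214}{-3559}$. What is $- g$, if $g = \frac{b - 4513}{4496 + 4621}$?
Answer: $\frac{16059553}{32447403} \approx 0.49494$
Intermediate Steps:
$b = \frac{2214}{3559}$ ($b = \left(-2214\right) \left(- \frac{1}{3559}\right) = \frac{2214}{3559} \approx 0.62208$)
$g = - \frac{16059553}{32447403}$ ($g = \frac{\frac{2214}{3559} - 4513}{4496 + 4621} = - \frac{16059553}{3559 \cdot 9117} = \left(- \frac{16059553}{3559}\right) \frac{1}{9117} = - \frac{16059553}{32447403} \approx -0.49494$)
$- g = \left(-1\right) \left(- \frac{16059553}{32447403}\right) = \frac{16059553}{32447403}$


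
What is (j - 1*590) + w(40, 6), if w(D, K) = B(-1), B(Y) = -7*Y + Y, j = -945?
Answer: -1529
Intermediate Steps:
B(Y) = -6*Y
w(D, K) = 6 (w(D, K) = -6*(-1) = 6)
(j - 1*590) + w(40, 6) = (-945 - 1*590) + 6 = (-945 - 590) + 6 = -1535 + 6 = -1529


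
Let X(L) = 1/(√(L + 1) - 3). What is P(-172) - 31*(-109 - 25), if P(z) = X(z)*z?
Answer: 62353/15 + 43*I*√19/15 ≈ 4156.9 + 12.496*I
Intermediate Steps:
X(L) = 1/(-3 + √(1 + L)) (X(L) = 1/(√(1 + L) - 3) = 1/(-3 + √(1 + L)))
P(z) = z/(-3 + √(1 + z))
P(-172) - 31*(-109 - 25) = -172/(-3 + √(1 - 172)) - 31*(-109 - 25) = -172/(-3 + √(-171)) - 31*(-134) = -172/(-3 + 3*I*√19) + 4154 = 4154 - 172/(-3 + 3*I*√19)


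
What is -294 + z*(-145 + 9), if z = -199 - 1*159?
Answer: 48394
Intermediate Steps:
z = -358 (z = -199 - 159 = -358)
-294 + z*(-145 + 9) = -294 - 358*(-145 + 9) = -294 - 358*(-136) = -294 + 48688 = 48394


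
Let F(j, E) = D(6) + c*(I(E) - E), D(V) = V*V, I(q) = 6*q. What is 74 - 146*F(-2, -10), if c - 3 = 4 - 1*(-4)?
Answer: 75118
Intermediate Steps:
c = 11 (c = 3 + (4 - 1*(-4)) = 3 + (4 + 4) = 3 + 8 = 11)
D(V) = V**2
F(j, E) = 36 + 55*E (F(j, E) = 6**2 + 11*(6*E - E) = 36 + 11*(5*E) = 36 + 55*E)
74 - 146*F(-2, -10) = 74 - 146*(36 + 55*(-10)) = 74 - 146*(36 - 550) = 74 - 146*(-514) = 74 + 75044 = 75118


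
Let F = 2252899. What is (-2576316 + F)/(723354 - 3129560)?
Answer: 323417/2406206 ≈ 0.13441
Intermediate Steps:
(-2576316 + F)/(723354 - 3129560) = (-2576316 + 2252899)/(723354 - 3129560) = -323417/(-2406206) = -323417*(-1/2406206) = 323417/2406206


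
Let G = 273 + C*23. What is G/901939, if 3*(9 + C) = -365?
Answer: -8197/2705817 ≈ -0.0030294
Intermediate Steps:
C = -392/3 (C = -9 + (⅓)*(-365) = -9 - 365/3 = -392/3 ≈ -130.67)
G = -8197/3 (G = 273 - 392/3*23 = 273 - 9016/3 = -8197/3 ≈ -2732.3)
G/901939 = -8197/3/901939 = -8197/3*1/901939 = -8197/2705817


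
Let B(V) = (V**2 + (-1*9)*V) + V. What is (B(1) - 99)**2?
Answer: 11236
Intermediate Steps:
B(V) = V**2 - 8*V (B(V) = (V**2 - 9*V) + V = V**2 - 8*V)
(B(1) - 99)**2 = (1*(-8 + 1) - 99)**2 = (1*(-7) - 99)**2 = (-7 - 99)**2 = (-106)**2 = 11236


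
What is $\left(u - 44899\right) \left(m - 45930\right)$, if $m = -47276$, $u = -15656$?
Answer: $5644089330$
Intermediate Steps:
$\left(u - 44899\right) \left(m - 45930\right) = \left(-15656 - 44899\right) \left(-47276 - 45930\right) = \left(-60555\right) \left(-93206\right) = 5644089330$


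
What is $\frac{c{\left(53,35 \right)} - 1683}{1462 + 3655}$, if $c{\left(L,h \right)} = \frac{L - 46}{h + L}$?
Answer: $- \frac{148097}{450296} \approx -0.32889$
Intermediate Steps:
$c{\left(L,h \right)} = \frac{-46 + L}{L + h}$
$\frac{c{\left(53,35 \right)} - 1683}{1462 + 3655} = \frac{\frac{-46 + 53}{53 + 35} - 1683}{1462 + 3655} = \frac{\frac{1}{88} \cdot 7 - 1683}{5117} = \left(\frac{1}{88} \cdot 7 - 1683\right) \frac{1}{5117} = \left(\frac{7}{88} - 1683\right) \frac{1}{5117} = \left(- \frac{148097}{88}\right) \frac{1}{5117} = - \frac{148097}{450296}$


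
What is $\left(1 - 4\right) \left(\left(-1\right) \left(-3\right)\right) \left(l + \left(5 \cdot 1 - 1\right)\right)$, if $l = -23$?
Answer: $171$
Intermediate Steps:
$\left(1 - 4\right) \left(\left(-1\right) \left(-3\right)\right) \left(l + \left(5 \cdot 1 - 1\right)\right) = \left(1 - 4\right) \left(\left(-1\right) \left(-3\right)\right) \left(-23 + \left(5 \cdot 1 - 1\right)\right) = \left(-3\right) 3 \left(-23 + \left(5 - 1\right)\right) = - 9 \left(-23 + 4\right) = \left(-9\right) \left(-19\right) = 171$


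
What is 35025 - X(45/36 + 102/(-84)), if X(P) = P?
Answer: 980699/28 ≈ 35025.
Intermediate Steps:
35025 - X(45/36 + 102/(-84)) = 35025 - (45/36 + 102/(-84)) = 35025 - (45*(1/36) + 102*(-1/84)) = 35025 - (5/4 - 17/14) = 35025 - 1*1/28 = 35025 - 1/28 = 980699/28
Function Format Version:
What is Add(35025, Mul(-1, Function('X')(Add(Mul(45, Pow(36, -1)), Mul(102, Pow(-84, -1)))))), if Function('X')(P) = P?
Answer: Rational(980699, 28) ≈ 35025.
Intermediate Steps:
Add(35025, Mul(-1, Function('X')(Add(Mul(45, Pow(36, -1)), Mul(102, Pow(-84, -1)))))) = Add(35025, Mul(-1, Add(Mul(45, Pow(36, -1)), Mul(102, Pow(-84, -1))))) = Add(35025, Mul(-1, Add(Mul(45, Rational(1, 36)), Mul(102, Rational(-1, 84))))) = Add(35025, Mul(-1, Add(Rational(5, 4), Rational(-17, 14)))) = Add(35025, Mul(-1, Rational(1, 28))) = Add(35025, Rational(-1, 28)) = Rational(980699, 28)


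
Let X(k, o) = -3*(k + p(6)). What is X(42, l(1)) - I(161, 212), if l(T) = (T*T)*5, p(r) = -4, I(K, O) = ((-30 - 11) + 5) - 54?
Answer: -24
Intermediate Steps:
I(K, O) = -90 (I(K, O) = (-41 + 5) - 54 = -36 - 54 = -90)
l(T) = 5*T² (l(T) = T²*5 = 5*T²)
X(k, o) = 12 - 3*k (X(k, o) = -3*(k - 4) = -3*(-4 + k) = 12 - 3*k)
X(42, l(1)) - I(161, 212) = (12 - 3*42) - 1*(-90) = (12 - 126) + 90 = -114 + 90 = -24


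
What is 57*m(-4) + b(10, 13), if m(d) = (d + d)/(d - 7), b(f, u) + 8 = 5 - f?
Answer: 313/11 ≈ 28.455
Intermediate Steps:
b(f, u) = -3 - f (b(f, u) = -8 + (5 - f) = -3 - f)
m(d) = 2*d/(-7 + d) (m(d) = (2*d)/(-7 + d) = 2*d/(-7 + d))
57*m(-4) + b(10, 13) = 57*(2*(-4)/(-7 - 4)) + (-3 - 1*10) = 57*(2*(-4)/(-11)) + (-3 - 10) = 57*(2*(-4)*(-1/11)) - 13 = 57*(8/11) - 13 = 456/11 - 13 = 313/11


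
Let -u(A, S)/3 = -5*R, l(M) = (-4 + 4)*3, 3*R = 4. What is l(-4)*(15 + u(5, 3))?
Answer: 0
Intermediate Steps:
R = 4/3 (R = (⅓)*4 = 4/3 ≈ 1.3333)
l(M) = 0 (l(M) = 0*3 = 0)
u(A, S) = 20 (u(A, S) = -(-15)*4/3 = -3*(-20/3) = 20)
l(-4)*(15 + u(5, 3)) = 0*(15 + 20) = 0*35 = 0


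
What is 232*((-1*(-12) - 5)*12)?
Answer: 19488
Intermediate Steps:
232*((-1*(-12) - 5)*12) = 232*((12 - 5)*12) = 232*(7*12) = 232*84 = 19488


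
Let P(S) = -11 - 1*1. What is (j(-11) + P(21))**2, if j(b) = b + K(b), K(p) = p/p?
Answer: 484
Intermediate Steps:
P(S) = -12 (P(S) = -11 - 1 = -12)
K(p) = 1
j(b) = 1 + b (j(b) = b + 1 = 1 + b)
(j(-11) + P(21))**2 = ((1 - 11) - 12)**2 = (-10 - 12)**2 = (-22)**2 = 484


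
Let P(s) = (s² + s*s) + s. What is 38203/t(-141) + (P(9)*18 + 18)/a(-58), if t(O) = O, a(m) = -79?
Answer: -3454573/11139 ≈ -310.13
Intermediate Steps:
P(s) = s + 2*s² (P(s) = (s² + s²) + s = 2*s² + s = s + 2*s²)
38203/t(-141) + (P(9)*18 + 18)/a(-58) = 38203/(-141) + ((9*(1 + 2*9))*18 + 18)/(-79) = 38203*(-1/141) + ((9*(1 + 18))*18 + 18)*(-1/79) = -38203/141 + ((9*19)*18 + 18)*(-1/79) = -38203/141 + (171*18 + 18)*(-1/79) = -38203/141 + (3078 + 18)*(-1/79) = -38203/141 + 3096*(-1/79) = -38203/141 - 3096/79 = -3454573/11139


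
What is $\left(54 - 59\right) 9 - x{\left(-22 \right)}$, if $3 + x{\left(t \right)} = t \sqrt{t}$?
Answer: $-42 + 22 i \sqrt{22} \approx -42.0 + 103.19 i$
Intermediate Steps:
$x{\left(t \right)} = -3 + t^{\frac{3}{2}}$ ($x{\left(t \right)} = -3 + t \sqrt{t} = -3 + t^{\frac{3}{2}}$)
$\left(54 - 59\right) 9 - x{\left(-22 \right)} = \left(54 - 59\right) 9 - \left(-3 + \left(-22\right)^{\frac{3}{2}}\right) = \left(-5\right) 9 - \left(-3 - 22 i \sqrt{22}\right) = -45 + \left(3 + 22 i \sqrt{22}\right) = -42 + 22 i \sqrt{22}$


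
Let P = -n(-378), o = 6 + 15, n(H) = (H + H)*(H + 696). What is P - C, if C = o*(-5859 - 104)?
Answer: 365631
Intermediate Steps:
n(H) = 2*H*(696 + H) (n(H) = (2*H)*(696 + H) = 2*H*(696 + H))
o = 21
P = 240408 (P = -2*(-378)*(696 - 378) = -2*(-378)*318 = -1*(-240408) = 240408)
C = -125223 (C = 21*(-5859 - 104) = 21*(-5963) = -125223)
P - C = 240408 - 1*(-125223) = 240408 + 125223 = 365631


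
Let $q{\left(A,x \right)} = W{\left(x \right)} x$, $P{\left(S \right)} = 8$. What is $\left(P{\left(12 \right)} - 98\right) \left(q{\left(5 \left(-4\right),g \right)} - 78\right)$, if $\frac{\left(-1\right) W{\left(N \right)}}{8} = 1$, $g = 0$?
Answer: $7020$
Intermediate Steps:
$W{\left(N \right)} = -8$ ($W{\left(N \right)} = \left(-8\right) 1 = -8$)
$q{\left(A,x \right)} = - 8 x$
$\left(P{\left(12 \right)} - 98\right) \left(q{\left(5 \left(-4\right),g \right)} - 78\right) = \left(8 - 98\right) \left(\left(-8\right) 0 - 78\right) = - 90 \left(0 - 78\right) = \left(-90\right) \left(-78\right) = 7020$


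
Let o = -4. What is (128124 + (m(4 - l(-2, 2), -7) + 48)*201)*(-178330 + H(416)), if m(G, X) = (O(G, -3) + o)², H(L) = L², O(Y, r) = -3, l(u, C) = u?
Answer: -778553154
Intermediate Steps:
m(G, X) = 49 (m(G, X) = (-3 - 4)² = (-7)² = 49)
(128124 + (m(4 - l(-2, 2), -7) + 48)*201)*(-178330 + H(416)) = (128124 + (49 + 48)*201)*(-178330 + 416²) = (128124 + 97*201)*(-178330 + 173056) = (128124 + 19497)*(-5274) = 147621*(-5274) = -778553154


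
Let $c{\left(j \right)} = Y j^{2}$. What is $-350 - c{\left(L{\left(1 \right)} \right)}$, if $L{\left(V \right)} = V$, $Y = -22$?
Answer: $-328$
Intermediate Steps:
$c{\left(j \right)} = - 22 j^{2}$
$-350 - c{\left(L{\left(1 \right)} \right)} = -350 - - 22 \cdot 1^{2} = -350 - \left(-22\right) 1 = -350 - -22 = -350 + 22 = -328$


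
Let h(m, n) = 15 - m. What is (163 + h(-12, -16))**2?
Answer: 36100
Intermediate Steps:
(163 + h(-12, -16))**2 = (163 + (15 - 1*(-12)))**2 = (163 + (15 + 12))**2 = (163 + 27)**2 = 190**2 = 36100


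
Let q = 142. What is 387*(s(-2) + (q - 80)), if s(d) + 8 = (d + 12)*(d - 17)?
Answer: -52632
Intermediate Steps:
s(d) = -8 + (-17 + d)*(12 + d) (s(d) = -8 + (d + 12)*(d - 17) = -8 + (12 + d)*(-17 + d) = -8 + (-17 + d)*(12 + d))
387*(s(-2) + (q - 80)) = 387*((-212 + (-2)**2 - 5*(-2)) + (142 - 80)) = 387*((-212 + 4 + 10) + 62) = 387*(-198 + 62) = 387*(-136) = -52632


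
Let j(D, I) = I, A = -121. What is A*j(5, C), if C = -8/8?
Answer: 121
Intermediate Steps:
C = -1 (C = -8*1/8 = -1)
A*j(5, C) = -121*(-1) = 121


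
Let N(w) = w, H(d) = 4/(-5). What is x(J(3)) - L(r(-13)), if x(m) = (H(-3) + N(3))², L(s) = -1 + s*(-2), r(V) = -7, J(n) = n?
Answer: -204/25 ≈ -8.1600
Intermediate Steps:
H(d) = -⅘ (H(d) = 4*(-⅕) = -⅘)
L(s) = -1 - 2*s
x(m) = 121/25 (x(m) = (-⅘ + 3)² = (11/5)² = 121/25)
x(J(3)) - L(r(-13)) = 121/25 - (-1 - 2*(-7)) = 121/25 - (-1 + 14) = 121/25 - 1*13 = 121/25 - 13 = -204/25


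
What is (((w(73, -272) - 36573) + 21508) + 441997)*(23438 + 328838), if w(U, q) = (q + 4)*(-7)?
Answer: 151058767008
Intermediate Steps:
w(U, q) = -28 - 7*q (w(U, q) = (4 + q)*(-7) = -28 - 7*q)
(((w(73, -272) - 36573) + 21508) + 441997)*(23438 + 328838) = ((((-28 - 7*(-272)) - 36573) + 21508) + 441997)*(23438 + 328838) = ((((-28 + 1904) - 36573) + 21508) + 441997)*352276 = (((1876 - 36573) + 21508) + 441997)*352276 = ((-34697 + 21508) + 441997)*352276 = (-13189 + 441997)*352276 = 428808*352276 = 151058767008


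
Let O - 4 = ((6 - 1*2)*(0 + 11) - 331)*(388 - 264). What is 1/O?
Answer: -1/35584 ≈ -2.8103e-5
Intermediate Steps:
O = -35584 (O = 4 + ((6 - 1*2)*(0 + 11) - 331)*(388 - 264) = 4 + ((6 - 2)*11 - 331)*124 = 4 + (4*11 - 331)*124 = 4 + (44 - 331)*124 = 4 - 287*124 = 4 - 35588 = -35584)
1/O = 1/(-35584) = -1/35584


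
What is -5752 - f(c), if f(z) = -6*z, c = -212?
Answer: -7024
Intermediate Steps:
-5752 - f(c) = -5752 - (-6)*(-212) = -5752 - 1*1272 = -5752 - 1272 = -7024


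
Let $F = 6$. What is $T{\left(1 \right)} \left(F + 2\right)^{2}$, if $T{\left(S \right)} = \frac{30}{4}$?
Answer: $480$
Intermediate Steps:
$T{\left(S \right)} = \frac{15}{2}$ ($T{\left(S \right)} = 30 \cdot \frac{1}{4} = \frac{15}{2}$)
$T{\left(1 \right)} \left(F + 2\right)^{2} = \frac{15 \left(6 + 2\right)^{2}}{2} = \frac{15 \cdot 8^{2}}{2} = \frac{15}{2} \cdot 64 = 480$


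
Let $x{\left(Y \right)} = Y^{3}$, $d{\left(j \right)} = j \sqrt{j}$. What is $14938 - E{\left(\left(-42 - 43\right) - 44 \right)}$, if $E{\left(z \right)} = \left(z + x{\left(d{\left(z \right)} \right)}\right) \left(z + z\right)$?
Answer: $-18344 + 71446103298 i \sqrt{129} \approx -18344.0 + 8.1147 \cdot 10^{11} i$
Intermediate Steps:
$d{\left(j \right)} = j^{\frac{3}{2}}$
$E{\left(z \right)} = 2 z \left(z + z^{\frac{9}{2}}\right)$ ($E{\left(z \right)} = \left(z + \left(z^{\frac{3}{2}}\right)^{3}\right) \left(z + z\right) = \left(z + z^{\frac{9}{2}}\right) 2 z = 2 z \left(z + z^{\frac{9}{2}}\right)$)
$14938 - E{\left(\left(-42 - 43\right) - 44 \right)} = 14938 - 2 \left(\left(-42 - 43\right) - 44\right) \left(\left(\left(-42 - 43\right) - 44\right) + \left(\left(-42 - 43\right) - 44\right)^{\frac{9}{2}}\right) = 14938 - 2 \left(-85 - 44\right) \left(\left(-85 - 44\right) + \left(-85 - 44\right)^{\frac{9}{2}}\right) = 14938 - 2 \left(-129\right) \left(-129 + \left(-129\right)^{\frac{9}{2}}\right) = 14938 - 2 \left(-129\right) \left(-129 + 276922881 i \sqrt{129}\right) = 14938 - \left(33282 - 71446103298 i \sqrt{129}\right) = -18344 + 71446103298 i \sqrt{129}$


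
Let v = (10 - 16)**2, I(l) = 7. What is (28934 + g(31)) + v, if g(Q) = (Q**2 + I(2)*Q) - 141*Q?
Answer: 25777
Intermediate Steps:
g(Q) = Q**2 - 134*Q (g(Q) = (Q**2 + 7*Q) - 141*Q = Q**2 - 134*Q)
v = 36 (v = (-6)**2 = 36)
(28934 + g(31)) + v = (28934 + 31*(-134 + 31)) + 36 = (28934 + 31*(-103)) + 36 = (28934 - 3193) + 36 = 25741 + 36 = 25777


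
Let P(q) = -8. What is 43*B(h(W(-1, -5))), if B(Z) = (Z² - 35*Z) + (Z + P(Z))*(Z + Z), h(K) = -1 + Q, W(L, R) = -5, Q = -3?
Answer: 10836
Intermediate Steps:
h(K) = -4 (h(K) = -1 - 3 = -4)
B(Z) = Z² - 35*Z + 2*Z*(-8 + Z) (B(Z) = (Z² - 35*Z) + (Z - 8)*(Z + Z) = (Z² - 35*Z) + (-8 + Z)*(2*Z) = (Z² - 35*Z) + 2*Z*(-8 + Z) = Z² - 35*Z + 2*Z*(-8 + Z))
43*B(h(W(-1, -5))) = 43*(3*(-4)*(-17 - 4)) = 43*(3*(-4)*(-21)) = 43*252 = 10836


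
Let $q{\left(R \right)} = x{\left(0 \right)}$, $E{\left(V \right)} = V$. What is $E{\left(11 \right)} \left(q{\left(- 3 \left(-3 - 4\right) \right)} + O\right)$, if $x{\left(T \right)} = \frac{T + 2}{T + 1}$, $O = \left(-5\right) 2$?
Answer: $-88$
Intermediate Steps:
$O = -10$
$x{\left(T \right)} = \frac{2 + T}{1 + T}$
$q{\left(R \right)} = 2$ ($q{\left(R \right)} = \frac{2 + 0}{1 + 0} = 1^{-1} \cdot 2 = 1 \cdot 2 = 2$)
$E{\left(11 \right)} \left(q{\left(- 3 \left(-3 - 4\right) \right)} + O\right) = 11 \left(2 - 10\right) = 11 \left(-8\right) = -88$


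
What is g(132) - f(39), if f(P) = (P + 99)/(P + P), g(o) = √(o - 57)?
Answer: -23/13 + 5*√3 ≈ 6.8910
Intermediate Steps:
g(o) = √(-57 + o)
f(P) = (99 + P)/(2*P) (f(P) = (99 + P)/((2*P)) = (99 + P)*(1/(2*P)) = (99 + P)/(2*P))
g(132) - f(39) = √(-57 + 132) - (99 + 39)/(2*39) = √75 - 138/(2*39) = 5*√3 - 1*23/13 = 5*√3 - 23/13 = -23/13 + 5*√3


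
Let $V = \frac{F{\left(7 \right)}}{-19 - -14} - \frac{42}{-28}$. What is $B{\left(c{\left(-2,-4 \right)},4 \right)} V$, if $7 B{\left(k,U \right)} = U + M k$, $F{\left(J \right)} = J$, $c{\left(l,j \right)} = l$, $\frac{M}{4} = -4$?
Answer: $\frac{18}{35} \approx 0.51429$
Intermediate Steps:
$M = -16$ ($M = 4 \left(-4\right) = -16$)
$B{\left(k,U \right)} = - \frac{16 k}{7} + \frac{U}{7}$ ($B{\left(k,U \right)} = \frac{U - 16 k}{7} = - \frac{16 k}{7} + \frac{U}{7}$)
$V = \frac{1}{10}$ ($V = \frac{7}{-19 - -14} - \frac{42}{-28} = \frac{7}{-19 + 14} - - \frac{3}{2} = \frac{7}{-5} + \frac{3}{2} = 7 \left(- \frac{1}{5}\right) + \frac{3}{2} = - \frac{7}{5} + \frac{3}{2} = \frac{1}{10} \approx 0.1$)
$B{\left(c{\left(-2,-4 \right)},4 \right)} V = \left(\left(- \frac{16}{7}\right) \left(-2\right) + \frac{1}{7} \cdot 4\right) \frac{1}{10} = \left(\frac{32}{7} + \frac{4}{7}\right) \frac{1}{10} = \frac{36}{7} \cdot \frac{1}{10} = \frac{18}{35}$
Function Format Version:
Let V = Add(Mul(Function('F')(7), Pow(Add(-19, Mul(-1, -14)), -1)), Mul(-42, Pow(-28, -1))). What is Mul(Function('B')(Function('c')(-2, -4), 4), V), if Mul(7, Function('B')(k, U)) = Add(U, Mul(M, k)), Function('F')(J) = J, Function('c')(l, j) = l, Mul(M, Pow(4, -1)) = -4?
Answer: Rational(18, 35) ≈ 0.51429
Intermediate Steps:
M = -16 (M = Mul(4, -4) = -16)
Function('B')(k, U) = Add(Mul(Rational(-16, 7), k), Mul(Rational(1, 7), U)) (Function('B')(k, U) = Mul(Rational(1, 7), Add(U, Mul(-16, k))) = Add(Mul(Rational(-16, 7), k), Mul(Rational(1, 7), U)))
V = Rational(1, 10) (V = Add(Mul(7, Pow(Add(-19, Mul(-1, -14)), -1)), Mul(-42, Pow(-28, -1))) = Add(Mul(7, Pow(Add(-19, 14), -1)), Mul(-42, Rational(-1, 28))) = Add(Mul(7, Pow(-5, -1)), Rational(3, 2)) = Add(Mul(7, Rational(-1, 5)), Rational(3, 2)) = Add(Rational(-7, 5), Rational(3, 2)) = Rational(1, 10) ≈ 0.10000)
Mul(Function('B')(Function('c')(-2, -4), 4), V) = Mul(Add(Mul(Rational(-16, 7), -2), Mul(Rational(1, 7), 4)), Rational(1, 10)) = Mul(Add(Rational(32, 7), Rational(4, 7)), Rational(1, 10)) = Mul(Rational(36, 7), Rational(1, 10)) = Rational(18, 35)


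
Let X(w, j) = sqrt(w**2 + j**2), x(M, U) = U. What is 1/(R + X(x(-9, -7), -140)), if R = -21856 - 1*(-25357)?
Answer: 3501/12237352 - 7*sqrt(401)/12237352 ≈ 0.00027464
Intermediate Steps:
R = 3501 (R = -21856 + 25357 = 3501)
X(w, j) = sqrt(j**2 + w**2)
1/(R + X(x(-9, -7), -140)) = 1/(3501 + sqrt((-140)**2 + (-7)**2)) = 1/(3501 + sqrt(19600 + 49)) = 1/(3501 + sqrt(19649)) = 1/(3501 + 7*sqrt(401))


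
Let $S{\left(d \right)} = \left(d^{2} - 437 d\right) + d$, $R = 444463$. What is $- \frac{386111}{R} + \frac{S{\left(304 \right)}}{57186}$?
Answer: $- \frac{6652592485}{4236176853} \approx -1.5704$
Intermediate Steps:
$S{\left(d \right)} = d^{2} - 436 d$
$- \frac{386111}{R} + \frac{S{\left(304 \right)}}{57186} = - \frac{386111}{444463} + \frac{304 \left(-436 + 304\right)}{57186} = \left(-386111\right) \frac{1}{444463} + 304 \left(-132\right) \frac{1}{57186} = - \frac{386111}{444463} - \frac{6688}{9531} = - \frac{6652592485}{4236176853}$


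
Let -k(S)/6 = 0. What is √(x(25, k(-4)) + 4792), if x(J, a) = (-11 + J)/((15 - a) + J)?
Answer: √479235/10 ≈ 69.227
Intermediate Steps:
k(S) = 0 (k(S) = -6*0 = 0)
x(J, a) = (-11 + J)/(15 + J - a)
√(x(25, k(-4)) + 4792) = √((-11 + 25)/(15 + 25 - 1*0) + 4792) = √(14/(15 + 25 + 0) + 4792) = √(14/40 + 4792) = √((1/40)*14 + 4792) = √(7/20 + 4792) = √(95847/20) = √479235/10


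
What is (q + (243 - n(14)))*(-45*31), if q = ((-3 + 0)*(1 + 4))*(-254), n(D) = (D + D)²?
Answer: -4560255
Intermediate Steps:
n(D) = 4*D² (n(D) = (2*D)² = 4*D²)
q = 3810 (q = -3*5*(-254) = -15*(-254) = 3810)
(q + (243 - n(14)))*(-45*31) = (3810 + (243 - 4*14²))*(-45*31) = (3810 + (243 - 4*196))*(-1395) = (3810 + (243 - 1*784))*(-1395) = (3810 + (243 - 784))*(-1395) = (3810 - 541)*(-1395) = 3269*(-1395) = -4560255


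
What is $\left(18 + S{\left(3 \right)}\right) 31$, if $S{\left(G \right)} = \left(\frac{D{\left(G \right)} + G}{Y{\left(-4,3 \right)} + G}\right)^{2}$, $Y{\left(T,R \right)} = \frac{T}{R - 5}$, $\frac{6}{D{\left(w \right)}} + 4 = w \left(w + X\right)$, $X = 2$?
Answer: $\frac{1735101}{3025} \approx 573.59$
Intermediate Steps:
$D{\left(w \right)} = \frac{6}{-4 + w \left(2 + w\right)}$ ($D{\left(w \right)} = \frac{6}{-4 + w \left(w + 2\right)} = \frac{6}{-4 + w \left(2 + w\right)}$)
$Y{\left(T,R \right)} = \frac{T}{-5 + R}$ ($Y{\left(T,R \right)} = \frac{T}{R - 5} = \frac{T}{-5 + R}$)
$S{\left(G \right)} = \frac{\left(G + \frac{6}{-4 + G^{2} + 2 G}\right)^{2}}{\left(2 + G\right)^{2}}$ ($S{\left(G \right)} = \left(\frac{\frac{6}{-4 + G^{2} + 2 G} + G}{- \frac{4}{-5 + 3} + G}\right)^{2} = \left(\frac{G + \frac{6}{-4 + G^{2} + 2 G}}{- \frac{4}{-2} + G}\right)^{2} = \left(\frac{G + \frac{6}{-4 + G^{2} + 2 G}}{\left(-4\right) \left(- \frac{1}{2}\right) + G}\right)^{2} = \left(\frac{G + \frac{6}{-4 + G^{2} + 2 G}}{2 + G}\right)^{2} = \frac{\left(G + \frac{6}{-4 + G^{2} + 2 G}\right)^{2}}{\left(2 + G\right)^{2}}$)
$\left(18 + S{\left(3 \right)}\right) 31 = \left(18 + \frac{\left(6 + 3 \left(-4 + 3^{2} + 2 \cdot 3\right)\right)^{2}}{\left(2 + 3\right)^{2} \left(-4 + 3^{2} + 2 \cdot 3\right)^{2}}\right) 31 = \left(18 + \frac{\left(6 + 3 \left(-4 + 9 + 6\right)\right)^{2}}{25 \left(-4 + 9 + 6\right)^{2}}\right) 31 = \left(18 + \frac{\left(6 + 3 \cdot 11\right)^{2}}{25 \cdot 121}\right) 31 = \left(18 + \frac{1}{25} \left(6 + 33\right)^{2} \cdot \frac{1}{121}\right) 31 = \left(18 + \frac{1}{25} \cdot 39^{2} \cdot \frac{1}{121}\right) 31 = \left(18 + \frac{1}{25} \cdot 1521 \cdot \frac{1}{121}\right) 31 = \left(18 + \frac{1521}{3025}\right) 31 = \frac{55971}{3025} \cdot 31 = \frac{1735101}{3025}$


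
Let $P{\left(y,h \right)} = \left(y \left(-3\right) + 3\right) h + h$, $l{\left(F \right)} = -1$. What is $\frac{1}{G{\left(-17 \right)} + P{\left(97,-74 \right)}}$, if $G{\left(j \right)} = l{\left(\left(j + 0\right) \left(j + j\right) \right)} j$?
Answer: $\frac{1}{21255} \approx 4.7048 \cdot 10^{-5}$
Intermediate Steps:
$P{\left(y,h \right)} = h + h \left(3 - 3 y\right)$ ($P{\left(y,h \right)} = \left(- 3 y + 3\right) h + h = \left(3 - 3 y\right) h + h = h \left(3 - 3 y\right) + h = h + h \left(3 - 3 y\right)$)
$G{\left(j \right)} = - j$
$\frac{1}{G{\left(-17 \right)} + P{\left(97,-74 \right)}} = \frac{1}{\left(-1\right) \left(-17\right) - 74 \left(4 - 291\right)} = \frac{1}{17 - 74 \left(4 - 291\right)} = \frac{1}{17 - -21238} = \frac{1}{17 + 21238} = \frac{1}{21255}$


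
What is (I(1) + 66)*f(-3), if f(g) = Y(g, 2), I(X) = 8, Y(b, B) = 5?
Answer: 370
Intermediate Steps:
f(g) = 5
(I(1) + 66)*f(-3) = (8 + 66)*5 = 74*5 = 370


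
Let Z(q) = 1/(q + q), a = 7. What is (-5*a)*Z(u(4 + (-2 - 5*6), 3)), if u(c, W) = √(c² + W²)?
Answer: -35*√793/1586 ≈ -0.62144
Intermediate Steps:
u(c, W) = √(W² + c²)
Z(q) = 1/(2*q)
(-5*a)*Z(u(4 + (-2 - 5*6), 3)) = (-5*7)*(1/(2*(√(3² + (4 + (-2 - 5*6))²)))) = -35/(2*(√(9 + (4 + (-2 - 30))²))) = -35/(2*(√(9 + (4 - 32)²))) = -35/(2*(√(9 + (-28)²))) = -35/(2*(√(9 + 784))) = -35/(2*(√793)) = -35*√793/793/2 = -35*√793/1586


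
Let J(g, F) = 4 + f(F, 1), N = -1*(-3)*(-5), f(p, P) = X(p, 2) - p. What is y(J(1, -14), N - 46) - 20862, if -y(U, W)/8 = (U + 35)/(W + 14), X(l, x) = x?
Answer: -980074/47 ≈ -20853.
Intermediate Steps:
f(p, P) = 2 - p
N = -15 (N = 3*(-5) = -15)
J(g, F) = 6 - F (J(g, F) = 4 + (2 - F) = 6 - F)
y(U, W) = -8*(35 + U)/(14 + W) (y(U, W) = -8*(U + 35)/(W + 14) = -8*(35 + U)/(14 + W))
y(J(1, -14), N - 46) - 20862 = 8*(-35 - (6 - 1*(-14)))/(14 + (-15 - 46)) - 20862 = 8*(-35 - (6 + 14))/(14 - 61) - 20862 = 8*(-35 - 1*20)/(-47) - 20862 = 8*(-1/47)*(-35 - 20) - 20862 = 8*(-1/47)*(-55) - 20862 = 440/47 - 20862 = -980074/47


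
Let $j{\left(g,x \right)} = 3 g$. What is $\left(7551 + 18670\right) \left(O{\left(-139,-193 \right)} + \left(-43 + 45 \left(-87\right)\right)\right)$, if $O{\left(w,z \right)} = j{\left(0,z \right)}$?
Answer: $-103782718$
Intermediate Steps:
$O{\left(w,z \right)} = 0$ ($O{\left(w,z \right)} = 3 \cdot 0 = 0$)
$\left(7551 + 18670\right) \left(O{\left(-139,-193 \right)} + \left(-43 + 45 \left(-87\right)\right)\right) = \left(7551 + 18670\right) \left(0 + \left(-43 + 45 \left(-87\right)\right)\right) = 26221 \left(0 - 3958\right) = 26221 \left(-3958\right) = -103782718$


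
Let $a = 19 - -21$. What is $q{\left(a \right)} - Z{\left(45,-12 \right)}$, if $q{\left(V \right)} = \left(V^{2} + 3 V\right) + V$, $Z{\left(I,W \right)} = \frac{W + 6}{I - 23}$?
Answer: $\frac{19363}{11} \approx 1760.3$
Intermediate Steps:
$Z{\left(I,W \right)} = \frac{6 + W}{-23 + I}$
$a = 40$ ($a = 19 + 21 = 40$)
$q{\left(V \right)} = V^{2} + 4 V$
$q{\left(a \right)} - Z{\left(45,-12 \right)} = 40 \left(4 + 40\right) - \frac{6 - 12}{-23 + 45} = 40 \cdot 44 - \frac{1}{22} \left(-6\right) = 1760 - \frac{1}{22} \left(-6\right) = 1760 - - \frac{3}{11} = 1760 + \frac{3}{11} = \frac{19363}{11}$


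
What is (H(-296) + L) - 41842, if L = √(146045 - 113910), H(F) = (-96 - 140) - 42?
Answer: -42120 + √32135 ≈ -41941.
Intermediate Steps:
H(F) = -278 (H(F) = -236 - 42 = -278)
L = √32135 ≈ 179.26
(H(-296) + L) - 41842 = (-278 + √32135) - 41842 = -42120 + √32135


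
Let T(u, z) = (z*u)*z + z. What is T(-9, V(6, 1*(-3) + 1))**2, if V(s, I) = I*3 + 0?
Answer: 108900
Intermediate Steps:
V(s, I) = 3*I (V(s, I) = 3*I + 0 = 3*I)
T(u, z) = z + u*z**2 (T(u, z) = (u*z)*z + z = u*z**2 + z = z + u*z**2)
T(-9, V(6, 1*(-3) + 1))**2 = ((3*(1*(-3) + 1))*(1 - 27*(1*(-3) + 1)))**2 = ((3*(-3 + 1))*(1 - 27*(-3 + 1)))**2 = ((3*(-2))*(1 - 27*(-2)))**2 = (-6*(1 - 9*(-6)))**2 = (-6*(1 + 54))**2 = (-6*55)**2 = (-330)**2 = 108900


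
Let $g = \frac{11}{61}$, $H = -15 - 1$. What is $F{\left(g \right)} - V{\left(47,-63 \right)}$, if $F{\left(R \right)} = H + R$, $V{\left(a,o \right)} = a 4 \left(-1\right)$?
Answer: $\frac{10503}{61} \approx 172.18$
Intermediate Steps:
$H = -16$ ($H = -15 - 1 = -16$)
$V{\left(a,o \right)} = - 4 a$ ($V{\left(a,o \right)} = 4 a \left(-1\right) = - 4 a$)
$g = \frac{11}{61}$ ($g = 11 \cdot \frac{1}{61} = \frac{11}{61} \approx 0.18033$)
$F{\left(R \right)} = -16 + R$
$F{\left(g \right)} - V{\left(47,-63 \right)} = \left(-16 + \frac{11}{61}\right) - \left(-4\right) 47 = - \frac{965}{61} - -188 = - \frac{965}{61} + 188 = \frac{10503}{61}$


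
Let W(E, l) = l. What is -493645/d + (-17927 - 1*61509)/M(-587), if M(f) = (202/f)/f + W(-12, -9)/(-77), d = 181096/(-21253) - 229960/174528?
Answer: -8900820881561116664228/14217360723015175 ≈ -6.2605e+5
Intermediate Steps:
d = -4561707821/463655448 (d = 181096*(-1/21253) - 229960*1/174528 = -181096/21253 - 28745/21816 = -4561707821/463655448 ≈ -9.8386)
M(f) = 9/77 + 202/f² (M(f) = (202/f)/f - 9/(-77) = 202/f² - 9*(-1/77) = 202/f² + 9/77 = 9/77 + 202/f²)
-493645/d + (-17927 - 1*61509)/M(-587) = -493645/(-4561707821/463655448) + (-17927 - 1*61509)/(9/77 + 202/(-587)²) = -493645*(-463655448/4561707821) + (-17927 - 61509)/(9/77 + 202*(1/344569)) = 228881193627960/4561707821 - 79436/(9/77 + 202/344569) = 228881193627960/4561707821 - 79436/3116675/26531813 = 228881193627960/4561707821 - 79436*26531813/3116675 = 228881193627960/4561707821 - 2107581097468/3116675 = -8900820881561116664228/14217360723015175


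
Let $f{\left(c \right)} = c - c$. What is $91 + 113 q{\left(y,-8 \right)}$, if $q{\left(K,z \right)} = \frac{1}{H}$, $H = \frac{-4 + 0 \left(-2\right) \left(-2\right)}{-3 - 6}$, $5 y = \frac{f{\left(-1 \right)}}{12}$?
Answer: $\frac{1381}{4} \approx 345.25$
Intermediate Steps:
$f{\left(c \right)} = 0$
$y = 0$ ($y = \frac{0 \cdot \frac{1}{12}}{5} = \frac{1}{5} \cdot 0 = 0$)
$H = \frac{4}{9}$ ($H = \frac{-4 + 0 \left(-2\right)}{-9} = \left(-4 + 0\right) \left(- \frac{1}{9}\right) = \left(-4\right) \left(- \frac{1}{9}\right) = \frac{4}{9} \approx 0.44444$)
$q{\left(K,z \right)} = \frac{9}{4}$ ($q{\left(K,z \right)} = \frac{1}{\frac{4}{9}} = \frac{9}{4}$)
$91 + 113 q{\left(y,-8 \right)} = 91 + 113 \cdot \frac{9}{4} = 91 + \frac{1017}{4} = \frac{1381}{4}$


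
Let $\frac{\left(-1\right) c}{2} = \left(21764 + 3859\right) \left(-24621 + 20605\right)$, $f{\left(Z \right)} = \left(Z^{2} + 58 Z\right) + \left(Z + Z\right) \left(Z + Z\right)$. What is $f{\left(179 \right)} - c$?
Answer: $-205633349$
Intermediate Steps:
$f{\left(Z \right)} = 5 Z^{2} + 58 Z$ ($f{\left(Z \right)} = \left(Z^{2} + 58 Z\right) + 2 Z 2 Z = \left(Z^{2} + 58 Z\right) + 4 Z^{2} = 5 Z^{2} + 58 Z$)
$c = 205803936$ ($c = - 2 \left(21764 + 3859\right) \left(-24621 + 20605\right) = - 2 \cdot 25623 \left(-4016\right) = \left(-2\right) \left(-102901968\right) = 205803936$)
$f{\left(179 \right)} - c = 179 \left(58 + 5 \cdot 179\right) - 205803936 = 179 \left(58 + 895\right) - 205803936 = 179 \cdot 953 - 205803936 = 170587 - 205803936 = -205633349$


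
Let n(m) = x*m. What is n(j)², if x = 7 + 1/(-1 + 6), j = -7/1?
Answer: 63504/25 ≈ 2540.2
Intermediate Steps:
j = -7 (j = -7*1 = -7)
x = 36/5 (x = 7 + 1/5 = 7 + ⅕ = 36/5 ≈ 7.2000)
n(m) = 36*m/5
n(j)² = ((36/5)*(-7))² = (-252/5)² = 63504/25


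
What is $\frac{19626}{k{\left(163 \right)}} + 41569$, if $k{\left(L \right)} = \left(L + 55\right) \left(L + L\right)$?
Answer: $\frac{1477122659}{35534} \approx 41569.0$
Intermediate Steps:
$k{\left(L \right)} = 2 L \left(55 + L\right)$ ($k{\left(L \right)} = \left(55 + L\right) 2 L = 2 L \left(55 + L\right)$)
$\frac{19626}{k{\left(163 \right)}} + 41569 = \frac{19626}{2 \cdot 163 \left(55 + 163\right)} + 41569 = \frac{19626}{2 \cdot 163 \cdot 218} + 41569 = \frac{19626}{71068} + 41569 = 19626 \cdot \frac{1}{71068} + 41569 = \frac{9813}{35534} + 41569 = \frac{1477122659}{35534}$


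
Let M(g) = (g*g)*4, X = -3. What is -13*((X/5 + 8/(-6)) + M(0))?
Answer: 377/15 ≈ 25.133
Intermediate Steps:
M(g) = 4*g² (M(g) = g²*4 = 4*g²)
-13*((X/5 + 8/(-6)) + M(0)) = -13*((-3/5 + 8/(-6)) + 4*0²) = -13*((-3*⅕ + 8*(-⅙)) + 4*0) = -13*((-⅗ - 4/3) + 0) = -13*(-29/15 + 0) = -13*(-29/15) = 377/15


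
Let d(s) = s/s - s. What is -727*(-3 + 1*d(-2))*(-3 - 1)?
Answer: 0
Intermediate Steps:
d(s) = 1 - s
-727*(-3 + 1*d(-2))*(-3 - 1) = -727*(-3 + 1*(1 - 1*(-2)))*(-3 - 1) = -727*(-3 + 1*(1 + 2))*(-4) = -727*(-3 + 1*3)*(-4) = -727*(-3 + 3)*(-4) = -0*(-4) = -727*0 = 0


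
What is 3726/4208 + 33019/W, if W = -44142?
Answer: 911755/6633912 ≈ 0.13744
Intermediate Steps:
3726/4208 + 33019/W = 3726/4208 + 33019/(-44142) = 3726*(1/4208) + 33019*(-1/44142) = 1863/2104 - 4717/6306 = 911755/6633912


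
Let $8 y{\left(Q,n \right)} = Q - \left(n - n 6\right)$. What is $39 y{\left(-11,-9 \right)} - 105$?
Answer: $-378$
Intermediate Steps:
$y{\left(Q,n \right)} = \frac{Q}{8} + \frac{5 n}{8}$ ($y{\left(Q,n \right)} = \frac{Q - \left(n - n 6\right)}{8} = \frac{Q + \left(6 n - n\right)}{8} = \frac{Q + 5 n}{8} = \frac{Q}{8} + \frac{5 n}{8}$)
$39 y{\left(-11,-9 \right)} - 105 = 39 \left(\frac{1}{8} \left(-11\right) + \frac{5}{8} \left(-9\right)\right) - 105 = 39 \left(- \frac{11}{8} - \frac{45}{8}\right) - 105 = 39 \left(-7\right) - 105 = -273 - 105 = -378$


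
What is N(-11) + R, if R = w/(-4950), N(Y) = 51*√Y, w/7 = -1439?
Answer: 10073/4950 + 51*I*√11 ≈ 2.035 + 169.15*I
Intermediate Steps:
w = -10073 (w = 7*(-1439) = -10073)
R = 10073/4950 (R = -10073/(-4950) = -10073*(-1/4950) = 10073/4950 ≈ 2.0350)
N(-11) + R = 51*√(-11) + 10073/4950 = 51*(I*√11) + 10073/4950 = 51*I*√11 + 10073/4950 = 10073/4950 + 51*I*√11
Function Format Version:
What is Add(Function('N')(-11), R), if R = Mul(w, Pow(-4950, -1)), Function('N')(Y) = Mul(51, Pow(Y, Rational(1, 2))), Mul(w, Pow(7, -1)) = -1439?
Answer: Add(Rational(10073, 4950), Mul(51, I, Pow(11, Rational(1, 2)))) ≈ Add(2.0350, Mul(169.15, I))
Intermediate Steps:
w = -10073 (w = Mul(7, -1439) = -10073)
R = Rational(10073, 4950) (R = Mul(-10073, Pow(-4950, -1)) = Mul(-10073, Rational(-1, 4950)) = Rational(10073, 4950) ≈ 2.0350)
Add(Function('N')(-11), R) = Add(Mul(51, Pow(-11, Rational(1, 2))), Rational(10073, 4950)) = Add(Mul(51, Mul(I, Pow(11, Rational(1, 2)))), Rational(10073, 4950)) = Add(Mul(51, I, Pow(11, Rational(1, 2))), Rational(10073, 4950)) = Add(Rational(10073, 4950), Mul(51, I, Pow(11, Rational(1, 2))))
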